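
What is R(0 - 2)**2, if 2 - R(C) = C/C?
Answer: 1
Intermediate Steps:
R(C) = 1 (R(C) = 2 - C/C = 2 - 1*1 = 2 - 1 = 1)
R(0 - 2)**2 = 1**2 = 1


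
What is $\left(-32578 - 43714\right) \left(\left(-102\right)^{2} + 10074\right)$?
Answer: $-1562307576$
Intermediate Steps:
$\left(-32578 - 43714\right) \left(\left(-102\right)^{2} + 10074\right) = - 76292 \left(10404 + 10074\right) = \left(-76292\right) 20478 = -1562307576$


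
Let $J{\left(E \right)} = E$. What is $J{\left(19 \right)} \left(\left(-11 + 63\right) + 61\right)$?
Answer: $2147$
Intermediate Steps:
$J{\left(19 \right)} \left(\left(-11 + 63\right) + 61\right) = 19 \left(\left(-11 + 63\right) + 61\right) = 19 \left(52 + 61\right) = 19 \cdot 113 = 2147$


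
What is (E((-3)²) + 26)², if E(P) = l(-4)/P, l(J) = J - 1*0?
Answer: 52900/81 ≈ 653.09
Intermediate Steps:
l(J) = J (l(J) = J + 0 = J)
E(P) = -4/P
(E((-3)²) + 26)² = (-4/((-3)²) + 26)² = (-4/9 + 26)² = (230/9)² = 52900/81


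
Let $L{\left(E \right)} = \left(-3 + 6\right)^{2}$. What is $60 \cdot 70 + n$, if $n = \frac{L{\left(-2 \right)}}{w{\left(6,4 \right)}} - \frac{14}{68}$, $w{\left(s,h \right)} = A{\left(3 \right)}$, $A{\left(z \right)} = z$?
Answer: $\frac{142895}{34} \approx 4202.8$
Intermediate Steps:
$w{\left(s,h \right)} = 3$
$L{\left(E \right)} = 9$ ($L{\left(E \right)} = 3^{2} = 9$)
$n = \frac{95}{34}$ ($n = \frac{9}{3} - \frac{14}{68} = 9 \cdot \frac{1}{3} - \frac{7}{34} = 3 - \frac{7}{34} = \frac{95}{34} \approx 2.7941$)
$60 \cdot 70 + n = 60 \cdot 70 + \frac{95}{34} = 4200 + \frac{95}{34} = \frac{142895}{34}$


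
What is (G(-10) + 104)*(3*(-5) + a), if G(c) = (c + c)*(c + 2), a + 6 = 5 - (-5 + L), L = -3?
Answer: -2112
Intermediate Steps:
a = 7 (a = -6 + (5 - (-5 - 3)) = -6 + (5 - 1*(-8)) = -6 + (5 + 8) = -6 + 13 = 7)
G(c) = 2*c*(2 + c) (G(c) = (2*c)*(2 + c) = 2*c*(2 + c))
(G(-10) + 104)*(3*(-5) + a) = (2*(-10)*(2 - 10) + 104)*(3*(-5) + 7) = (2*(-10)*(-8) + 104)*(-15 + 7) = (160 + 104)*(-8) = 264*(-8) = -2112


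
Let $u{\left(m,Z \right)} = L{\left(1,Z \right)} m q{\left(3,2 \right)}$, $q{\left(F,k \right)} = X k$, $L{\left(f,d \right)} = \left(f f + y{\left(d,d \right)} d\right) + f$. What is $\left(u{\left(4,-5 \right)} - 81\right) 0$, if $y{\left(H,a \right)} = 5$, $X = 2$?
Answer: $0$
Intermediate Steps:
$L{\left(f,d \right)} = f + f^{2} + 5 d$ ($L{\left(f,d \right)} = \left(f f + 5 d\right) + f = \left(f^{2} + 5 d\right) + f = f + f^{2} + 5 d$)
$q{\left(F,k \right)} = 2 k$
$u{\left(m,Z \right)} = 4 m \left(2 + 5 Z\right)$ ($u{\left(m,Z \right)} = \left(1 + 1^{2} + 5 Z\right) m 2 \cdot 2 = \left(1 + 1 + 5 Z\right) m 4 = \left(2 + 5 Z\right) m 4 = m \left(2 + 5 Z\right) 4 = 4 m \left(2 + 5 Z\right)$)
$\left(u{\left(4,-5 \right)} - 81\right) 0 = \left(4 \cdot 4 \left(2 + 5 \left(-5\right)\right) - 81\right) 0 = \left(4 \cdot 4 \left(2 - 25\right) - 81\right) 0 = \left(4 \cdot 4 \left(-23\right) - 81\right) 0 = \left(-368 - 81\right) 0 = \left(-449\right) 0 = 0$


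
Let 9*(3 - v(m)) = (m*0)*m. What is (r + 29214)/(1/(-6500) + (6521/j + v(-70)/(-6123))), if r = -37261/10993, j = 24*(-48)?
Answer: -94376172078864000/18290805735613 ≈ -5159.8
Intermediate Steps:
j = -1152
v(m) = 3 (v(m) = 3 - m*0*m/9 = 3 - 0*m = 3 - 1/9*0 = 3 + 0 = 3)
r = -37261/10993 (r = -37261*1/10993 = -37261/10993 ≈ -3.3895)
(r + 29214)/(1/(-6500) + (6521/j + v(-70)/(-6123))) = (-37261/10993 + 29214)/(1/(-6500) + (6521/(-1152) + 3/(-6123))) = 321112241/(10993*(-1/6500 + (6521*(-1/1152) + 3*(-1/6123)))) = 321112241/(10993*(-1/6500 + (-6521/1152 - 1/2041))) = 321112241/(10993*(-1/6500 - 13310513/2351232)) = 321112241/(10993*(-1663859341/293904000)) = (321112241/10993)*(-293904000/1663859341) = -94376172078864000/18290805735613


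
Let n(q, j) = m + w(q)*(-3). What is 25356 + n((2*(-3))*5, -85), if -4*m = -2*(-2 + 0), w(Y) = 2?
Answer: 25349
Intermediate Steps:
m = -1 (m = -(-1)*(-2 + 0)/2 = -(-1)*(-2)/2 = -1/4*4 = -1)
n(q, j) = -7 (n(q, j) = -1 + 2*(-3) = -1 - 6 = -7)
25356 + n((2*(-3))*5, -85) = 25356 - 7 = 25349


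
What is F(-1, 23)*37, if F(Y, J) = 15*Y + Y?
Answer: -592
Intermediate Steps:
F(Y, J) = 16*Y
F(-1, 23)*37 = (16*(-1))*37 = -16*37 = -592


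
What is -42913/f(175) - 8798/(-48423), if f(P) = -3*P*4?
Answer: 232939111/11298700 ≈ 20.616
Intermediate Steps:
f(P) = -12*P
-42913/f(175) - 8798/(-48423) = -42913/((-12*175)) - 8798/(-48423) = -42913/(-2100) - 8798*(-1/48423) = -42913*(-1/2100) + 8798/48423 = 42913/2100 + 8798/48423 = 232939111/11298700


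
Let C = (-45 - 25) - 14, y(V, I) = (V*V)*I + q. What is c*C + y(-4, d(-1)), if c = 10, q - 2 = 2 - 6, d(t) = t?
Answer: -858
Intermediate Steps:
q = -2 (q = 2 + (2 - 6) = 2 - 4 = -2)
y(V, I) = -2 + I*V² (y(V, I) = (V*V)*I - 2 = V²*I - 2 = I*V² - 2 = -2 + I*V²)
C = -84 (C = -70 - 14 = -84)
c*C + y(-4, d(-1)) = 10*(-84) + (-2 - 1*(-4)²) = -840 + (-2 - 1*16) = -840 + (-2 - 16) = -840 - 18 = -858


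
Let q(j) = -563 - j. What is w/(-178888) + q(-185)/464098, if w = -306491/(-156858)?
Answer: -5374463557915/6511298166409296 ≈ -0.00082541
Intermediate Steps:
w = 306491/156858 (w = -306491*(-1/156858) = 306491/156858 ≈ 1.9539)
w/(-178888) + q(-185)/464098 = (306491/156858)/(-178888) + (-563 - 1*(-185))/464098 = (306491/156858)*(-1/178888) + (-563 + 185)*(1/464098) = -306491/28060013904 - 378*1/464098 = -306491/28060013904 - 189/232049 = -5374463557915/6511298166409296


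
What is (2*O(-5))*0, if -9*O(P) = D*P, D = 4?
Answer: 0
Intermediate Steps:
O(P) = -4*P/9
(2*O(-5))*0 = (2*(-4/9*(-5)))*0 = (2*(20/9))*0 = (40/9)*0 = 0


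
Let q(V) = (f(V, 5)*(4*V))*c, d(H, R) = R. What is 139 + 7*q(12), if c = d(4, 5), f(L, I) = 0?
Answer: 139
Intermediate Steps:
c = 5
q(V) = 0 (q(V) = (0*(4*V))*5 = 0*5 = 0)
139 + 7*q(12) = 139 + 7*0 = 139 + 0 = 139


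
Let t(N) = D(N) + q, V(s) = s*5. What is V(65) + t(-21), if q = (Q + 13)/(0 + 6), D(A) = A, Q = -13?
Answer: 304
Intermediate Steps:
V(s) = 5*s
q = 0 (q = (-13 + 13)/(0 + 6) = 0/6 = 0*(⅙) = 0)
t(N) = N (t(N) = N + 0 = N)
V(65) + t(-21) = 5*65 - 21 = 325 - 21 = 304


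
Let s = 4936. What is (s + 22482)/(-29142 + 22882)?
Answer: -13709/3130 ≈ -4.3799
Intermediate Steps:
(s + 22482)/(-29142 + 22882) = (4936 + 22482)/(-29142 + 22882) = 27418/(-6260) = 27418*(-1/6260) = -13709/3130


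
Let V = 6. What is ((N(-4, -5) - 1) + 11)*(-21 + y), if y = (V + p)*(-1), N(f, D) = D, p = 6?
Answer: -165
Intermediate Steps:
y = -12 (y = (6 + 6)*(-1) = 12*(-1) = -12)
((N(-4, -5) - 1) + 11)*(-21 + y) = ((-5 - 1) + 11)*(-21 - 12) = (-6 + 11)*(-33) = 5*(-33) = -165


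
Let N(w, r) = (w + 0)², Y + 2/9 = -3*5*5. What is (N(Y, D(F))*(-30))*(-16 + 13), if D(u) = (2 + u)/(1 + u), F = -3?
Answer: 4583290/9 ≈ 5.0925e+5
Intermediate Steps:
Y = -677/9 (Y = -2/9 - 3*5*5 = -2/9 - 15*5 = -2/9 - 75 = -677/9 ≈ -75.222)
D(u) = (2 + u)/(1 + u)
N(w, r) = w²
(N(Y, D(F))*(-30))*(-16 + 13) = ((-677/9)²*(-30))*(-16 + 13) = ((458329/81)*(-30))*(-3) = -4583290/27*(-3) = 4583290/9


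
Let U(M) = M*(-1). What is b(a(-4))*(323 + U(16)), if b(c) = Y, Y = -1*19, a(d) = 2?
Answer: -5833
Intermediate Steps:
Y = -19
U(M) = -M
b(c) = -19
b(a(-4))*(323 + U(16)) = -19*(323 - 1*16) = -19*(323 - 16) = -19*307 = -5833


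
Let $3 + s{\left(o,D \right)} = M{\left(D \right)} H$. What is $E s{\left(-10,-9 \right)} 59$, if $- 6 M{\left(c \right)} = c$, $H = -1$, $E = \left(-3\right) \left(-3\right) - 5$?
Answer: $-1062$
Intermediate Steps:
$E = 4$ ($E = 9 - 5 = 4$)
$M{\left(c \right)} = - \frac{c}{6}$
$s{\left(o,D \right)} = -3 + \frac{D}{6}$ ($s{\left(o,D \right)} = -3 + - \frac{D}{6} \left(-1\right) = -3 + \frac{D}{6}$)
$E s{\left(-10,-9 \right)} 59 = 4 \left(-3 + \frac{1}{6} \left(-9\right)\right) 59 = 4 \left(-3 - \frac{3}{2}\right) 59 = 4 \left(- \frac{9}{2}\right) 59 = \left(-18\right) 59 = -1062$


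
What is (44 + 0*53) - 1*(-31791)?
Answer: 31835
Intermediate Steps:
(44 + 0*53) - 1*(-31791) = (44 + 0) + 31791 = 44 + 31791 = 31835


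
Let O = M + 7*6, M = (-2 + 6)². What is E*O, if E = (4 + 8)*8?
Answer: 5568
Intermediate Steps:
E = 96 (E = 12*8 = 96)
M = 16 (M = 4² = 16)
O = 58 (O = 16 + 7*6 = 16 + 42 = 58)
E*O = 96*58 = 5568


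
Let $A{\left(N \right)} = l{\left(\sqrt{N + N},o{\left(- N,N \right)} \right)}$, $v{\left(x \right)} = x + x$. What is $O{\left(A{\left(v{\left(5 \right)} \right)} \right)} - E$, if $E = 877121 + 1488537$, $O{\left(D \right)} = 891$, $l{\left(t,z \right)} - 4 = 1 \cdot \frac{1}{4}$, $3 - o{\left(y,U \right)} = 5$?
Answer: $-2364767$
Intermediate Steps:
$o{\left(y,U \right)} = -2$ ($o{\left(y,U \right)} = 3 - 5 = -2$)
$v{\left(x \right)} = 2 x$
$l{\left(t,z \right)} = \frac{17}{4}$ ($l{\left(t,z \right)} = 4 + 1 \cdot \frac{1}{4} = 4 + \frac{1}{4} = \frac{17}{4}$)
$A{\left(N \right)} = \frac{17}{4}$
$E = 2365658$
$O{\left(A{\left(v{\left(5 \right)} \right)} \right)} - E = 891 - 2365658 = -2364767$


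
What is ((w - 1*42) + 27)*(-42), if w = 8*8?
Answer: -2058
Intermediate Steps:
w = 64
((w - 1*42) + 27)*(-42) = ((64 - 1*42) + 27)*(-42) = ((64 - 42) + 27)*(-42) = (22 + 27)*(-42) = 49*(-42) = -2058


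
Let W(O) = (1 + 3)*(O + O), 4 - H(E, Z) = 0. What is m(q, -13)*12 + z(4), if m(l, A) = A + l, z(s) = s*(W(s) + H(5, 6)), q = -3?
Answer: -48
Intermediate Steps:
H(E, Z) = 4 (H(E, Z) = 4 - 1*0 = 4 + 0 = 4)
W(O) = 8*O (W(O) = 4*(2*O) = 8*O)
z(s) = s*(4 + 8*s) (z(s) = s*(8*s + 4) = s*(4 + 8*s))
m(q, -13)*12 + z(4) = (-13 - 3)*12 + 4*4*(1 + 2*4) = -16*12 + 4*4*(1 + 8) = -192 + 4*4*9 = -192 + 144 = -48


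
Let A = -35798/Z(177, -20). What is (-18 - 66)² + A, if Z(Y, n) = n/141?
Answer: 2594319/10 ≈ 2.5943e+5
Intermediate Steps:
Z(Y, n) = n/141 (Z(Y, n) = n*(1/141) = n/141)
A = 2523759/10 (A = -35798/((1/141)*(-20)) = -35798/(-20/141) = -35798*(-141/20) = 2523759/10 ≈ 2.5238e+5)
(-18 - 66)² + A = (-18 - 66)² + 2523759/10 = (-84)² + 2523759/10 = 7056 + 2523759/10 = 2594319/10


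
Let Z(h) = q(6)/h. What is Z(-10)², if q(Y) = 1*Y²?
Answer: 324/25 ≈ 12.960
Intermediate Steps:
q(Y) = Y²
Z(h) = 36/h (Z(h) = 6²/h = 36/h)
Z(-10)² = (36/(-10))² = (36*(-⅒))² = (-18/5)² = 324/25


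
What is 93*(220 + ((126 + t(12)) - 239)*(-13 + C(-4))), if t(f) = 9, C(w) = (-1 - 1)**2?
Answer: 107508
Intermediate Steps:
C(w) = 4 (C(w) = (-2)**2 = 4)
93*(220 + ((126 + t(12)) - 239)*(-13 + C(-4))) = 93*(220 + ((126 + 9) - 239)*(-13 + 4)) = 93*(220 + (135 - 239)*(-9)) = 93*(220 - 104*(-9)) = 93*(220 + 936) = 93*1156 = 107508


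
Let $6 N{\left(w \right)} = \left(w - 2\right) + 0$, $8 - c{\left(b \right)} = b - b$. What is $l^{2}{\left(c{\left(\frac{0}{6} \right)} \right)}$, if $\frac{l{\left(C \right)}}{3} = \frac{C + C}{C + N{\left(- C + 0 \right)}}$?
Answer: $\frac{20736}{361} \approx 57.44$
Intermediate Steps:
$c{\left(b \right)} = 8$ ($c{\left(b \right)} = 8 - \left(b - b\right) = 8 - 0 = 8 + 0 = 8$)
$N{\left(w \right)} = - \frac{1}{3} + \frac{w}{6}$ ($N{\left(w \right)} = \frac{\left(w - 2\right) + 0}{6} = \frac{\left(-2 + w\right) + 0}{6} = \frac{-2 + w}{6} = - \frac{1}{3} + \frac{w}{6}$)
$l{\left(C \right)} = \frac{6 C}{- \frac{1}{3} + \frac{5 C}{6}}$ ($l{\left(C \right)} = 3 \frac{C + C}{C + \left(- \frac{1}{3} + \frac{- C + 0}{6}\right)} = 3 \frac{2 C}{C + \left(- \frac{1}{3} + \frac{\left(-1\right) C}{6}\right)} = 3 \frac{2 C}{C - \left(\frac{1}{3} + \frac{C}{6}\right)} = 3 \frac{2 C}{- \frac{1}{3} + \frac{5 C}{6}} = \frac{6 C}{- \frac{1}{3} + \frac{5 C}{6}}$)
$l^{2}{\left(c{\left(\frac{0}{6} \right)} \right)} = \left(36 \cdot 8 \frac{1}{-2 + 5 \cdot 8}\right)^{2} = \left(36 \cdot 8 \frac{1}{-2 + 40}\right)^{2} = \left(36 \cdot 8 \cdot \frac{1}{38}\right)^{2} = \left(\frac{144}{19}\right)^{2} = \frac{20736}{361}$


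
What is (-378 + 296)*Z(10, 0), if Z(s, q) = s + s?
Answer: -1640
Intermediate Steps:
Z(s, q) = 2*s
(-378 + 296)*Z(10, 0) = (-378 + 296)*(2*10) = -82*20 = -1640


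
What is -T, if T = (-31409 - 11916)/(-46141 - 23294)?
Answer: -8665/13887 ≈ -0.62397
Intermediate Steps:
T = 8665/13887 (T = -43325/(-69435) = -43325*(-1/69435) = 8665/13887 ≈ 0.62397)
-T = -1*8665/13887 = -8665/13887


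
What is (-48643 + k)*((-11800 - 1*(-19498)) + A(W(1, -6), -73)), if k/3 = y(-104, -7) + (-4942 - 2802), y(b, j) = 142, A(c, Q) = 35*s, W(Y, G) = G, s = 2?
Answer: -555015832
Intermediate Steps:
A(c, Q) = 70 (A(c, Q) = 35*2 = 70)
k = -22806 (k = 3*(142 + (-4942 - 2802)) = 3*(142 - 7744) = 3*(-7602) = -22806)
(-48643 + k)*((-11800 - 1*(-19498)) + A(W(1, -6), -73)) = (-48643 - 22806)*((-11800 - 1*(-19498)) + 70) = -71449*((-11800 + 19498) + 70) = -71449*(7698 + 70) = -71449*7768 = -555015832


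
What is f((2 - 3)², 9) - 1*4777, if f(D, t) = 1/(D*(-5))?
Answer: -23886/5 ≈ -4777.2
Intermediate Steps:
f(D, t) = -1/(5*D) (f(D, t) = -⅕/D = -1/(5*D))
f((2 - 3)², 9) - 1*4777 = -1/(5*(2 - 3)²) - 1*4777 = -1/(5*((-1)²)) - 4777 = -⅕/1 - 4777 = -⅕*1 - 4777 = -⅕ - 4777 = -23886/5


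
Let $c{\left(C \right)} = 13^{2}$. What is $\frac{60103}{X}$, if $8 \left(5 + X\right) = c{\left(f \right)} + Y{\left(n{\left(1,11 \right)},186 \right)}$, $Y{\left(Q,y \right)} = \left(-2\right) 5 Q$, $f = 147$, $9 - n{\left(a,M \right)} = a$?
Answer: $\frac{480824}{49} \approx 9812.7$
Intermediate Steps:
$n{\left(a,M \right)} = 9 - a$
$c{\left(C \right)} = 169$
$Y{\left(Q,y \right)} = - 10 Q$
$X = \frac{49}{8}$ ($X = -5 + \frac{169 - 10 \left(9 - 1\right)}{8} = -5 + \frac{169 - 80}{8} = -5 + \frac{1}{8} \cdot 89 = -5 + \frac{89}{8} = \frac{49}{8} \approx 6.125$)
$\frac{60103}{X} = \frac{60103}{\frac{49}{8}} = 60103 \cdot \frac{8}{49} = \frac{480824}{49}$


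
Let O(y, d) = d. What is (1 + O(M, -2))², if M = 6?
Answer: 1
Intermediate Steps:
(1 + O(M, -2))² = (1 - 2)² = (-1)² = 1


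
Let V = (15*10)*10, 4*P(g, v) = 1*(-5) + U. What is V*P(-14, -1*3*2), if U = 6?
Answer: 375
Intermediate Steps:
P(g, v) = ¼ (P(g, v) = (1*(-5) + 6)/4 = (-5 + 6)/4 = (¼)*1 = ¼)
V = 1500 (V = 150*10 = 1500)
V*P(-14, -1*3*2) = 1500*(¼) = 375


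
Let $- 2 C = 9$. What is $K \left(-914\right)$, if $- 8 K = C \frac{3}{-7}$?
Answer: $\frac{12339}{56} \approx 220.34$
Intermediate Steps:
$C = - \frac{9}{2}$ ($C = \left(- \frac{1}{2}\right) 9 = - \frac{9}{2} \approx -4.5$)
$K = - \frac{27}{112}$ ($K = - \frac{\left(- \frac{9}{2}\right) \frac{3}{-7}}{8} = - \frac{\left(- \frac{9}{2}\right) 3 \left(- \frac{1}{7}\right)}{8} = - \frac{\left(- \frac{9}{2}\right) \left(- \frac{3}{7}\right)}{8} = \left(- \frac{1}{8}\right) \frac{27}{14} = - \frac{27}{112} \approx -0.24107$)
$K \left(-914\right) = \left(- \frac{27}{112}\right) \left(-914\right) = \frac{12339}{56}$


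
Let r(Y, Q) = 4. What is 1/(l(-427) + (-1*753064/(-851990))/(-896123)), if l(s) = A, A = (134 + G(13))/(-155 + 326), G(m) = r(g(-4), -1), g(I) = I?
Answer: 21759403290945/17560198737386 ≈ 1.2391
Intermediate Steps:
G(m) = 4
A = 46/57 (A = (134 + 4)/(-155 + 326) = 138/171 = 138*(1/171) = 46/57 ≈ 0.80702)
l(s) = 46/57
1/(l(-427) + (-1*753064/(-851990))/(-896123)) = 1/(46/57 + (-1*753064/(-851990))/(-896123)) = 1/(46/57 - 753064*(-1/851990)*(-1/896123)) = 1/(46/57 + (376532/425995)*(-1/896123)) = 1/(46/57 - 376532/381743917385) = 1/(17560198737386/21759403290945) = 21759403290945/17560198737386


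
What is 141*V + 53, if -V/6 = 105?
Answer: -88777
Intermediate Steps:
V = -630 (V = -6*105 = -630)
141*V + 53 = 141*(-630) + 53 = -88830 + 53 = -88777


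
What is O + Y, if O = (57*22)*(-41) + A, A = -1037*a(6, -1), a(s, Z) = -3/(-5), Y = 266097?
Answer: 1070304/5 ≈ 2.1406e+5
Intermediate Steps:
a(s, Z) = 3/5 (a(s, Z) = -3*(-1/5) = 3/5)
A = -3111/5 (A = -1037*3/5 = -3111/5 ≈ -622.20)
O = -260181/5 (O = (57*22)*(-41) - 3111/5 = 1254*(-41) - 3111/5 = -51414 - 3111/5 = -260181/5 ≈ -52036.)
O + Y = -260181/5 + 266097 = 1070304/5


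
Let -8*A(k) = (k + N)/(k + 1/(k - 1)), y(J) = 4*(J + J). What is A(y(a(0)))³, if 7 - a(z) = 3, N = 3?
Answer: -1277289125/501323088384 ≈ -0.0025478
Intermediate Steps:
a(z) = 4 (a(z) = 7 - 1*3 = 7 - 3 = 4)
y(J) = 8*J (y(J) = 4*(2*J) = 8*J)
A(k) = -(3 + k)/(8*(k + 1/(-1 + k))) (A(k) = -(k + 3)/(8*(k + 1/(k - 1))) = -(3 + k)/(8*(k + 1/(-1 + k))))
A(y(a(0)))³ = ((3 - (8*4)² - 16*4)/(8*(1 + (8*4)² - 8*4)))³ = ((3 - 1*32² - 2*32)/(8*(1 + 32² - 1*32)))³ = ((3 - 1*1024 - 64)/(8*(1 + 1024 - 32)))³ = ((⅛)*(3 - 1024 - 64)/993)³ = ((⅛)*(1/993)*(-1085))³ = (-1085/7944)³ = -1277289125/501323088384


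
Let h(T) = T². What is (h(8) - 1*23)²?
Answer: 1681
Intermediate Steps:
(h(8) - 1*23)² = (8² - 1*23)² = (64 - 23)² = 41² = 1681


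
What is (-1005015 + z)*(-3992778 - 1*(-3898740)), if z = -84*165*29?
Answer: 132307234290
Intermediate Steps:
z = -401940 (z = -13860*29 = -401940)
(-1005015 + z)*(-3992778 - 1*(-3898740)) = (-1005015 - 401940)*(-3992778 - 1*(-3898740)) = -1406955*(-3992778 + 3898740) = -1406955*(-94038) = 132307234290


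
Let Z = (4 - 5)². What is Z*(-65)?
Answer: -65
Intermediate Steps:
Z = 1 (Z = (-1)² = 1)
Z*(-65) = 1*(-65) = -65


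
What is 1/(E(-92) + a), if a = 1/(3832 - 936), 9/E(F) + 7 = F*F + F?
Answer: 24225040/34429 ≈ 703.62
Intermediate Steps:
E(F) = 9/(-7 + F + F²) (E(F) = 9/(-7 + (F*F + F)) = 9/(-7 + (F² + F)) = 9/(-7 + (F + F²)) = 9/(-7 + F + F²))
a = 1/2896 ≈ 0.00034530
1/(E(-92) + a) = 1/(9/(-7 - 92 + (-92)²) + 1/2896) = 1/(9/(-7 - 92 + 8464) + 1/2896) = 1/(9/8365 + 1/2896) = 1/(34429/24225040) = 24225040/34429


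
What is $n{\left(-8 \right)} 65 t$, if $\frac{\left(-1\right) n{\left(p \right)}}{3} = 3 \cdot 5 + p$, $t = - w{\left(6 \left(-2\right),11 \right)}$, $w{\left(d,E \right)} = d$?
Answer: $-16380$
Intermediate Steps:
$t = 12$ ($t = - 6 \left(-2\right) = \left(-1\right) \left(-12\right) = 12$)
$n{\left(p \right)} = -45 - 3 p$ ($n{\left(p \right)} = - 3 \left(3 \cdot 5 + p\right) = - 3 \left(15 + p\right) = -45 - 3 p$)
$n{\left(-8 \right)} 65 t = \left(-45 - -24\right) 65 \cdot 12 = \left(-45 + 24\right) 65 \cdot 12 = \left(-21\right) 65 \cdot 12 = \left(-1365\right) 12 = -16380$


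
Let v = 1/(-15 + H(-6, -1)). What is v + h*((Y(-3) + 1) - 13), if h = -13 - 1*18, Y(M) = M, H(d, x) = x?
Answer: 7439/16 ≈ 464.94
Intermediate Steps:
h = -31 (h = -13 - 18 = -31)
v = -1/16 (v = 1/(-15 - 1) = 1/(-16) = -1/16 ≈ -0.062500)
v + h*((Y(-3) + 1) - 13) = -1/16 - 31*((-3 + 1) - 13) = -1/16 - 31*(-2 - 13) = -1/16 - 31*(-15) = -1/16 + 465 = 7439/16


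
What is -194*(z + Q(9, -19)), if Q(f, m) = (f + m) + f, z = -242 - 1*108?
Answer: 68094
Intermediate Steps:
z = -350 (z = -242 - 108 = -350)
Q(f, m) = m + 2*f
-194*(z + Q(9, -19)) = -194*(-350 + (-19 + 2*9)) = -194*(-350 + (-19 + 18)) = -194*(-350 - 1) = -194*(-351) = 68094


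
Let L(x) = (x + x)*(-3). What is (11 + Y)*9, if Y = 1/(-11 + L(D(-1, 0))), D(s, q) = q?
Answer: 1080/11 ≈ 98.182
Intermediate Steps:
L(x) = -6*x (L(x) = (2*x)*(-3) = -6*x)
Y = -1/11 (Y = 1/(-11 - 6*0) = 1/(-11 + 0) = 1/(-11) = -1/11 ≈ -0.090909)
(11 + Y)*9 = (11 - 1/11)*9 = (120/11)*9 = 1080/11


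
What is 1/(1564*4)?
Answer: 1/6256 ≈ 0.00015985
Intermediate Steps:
1/(1564*4) = 1/6256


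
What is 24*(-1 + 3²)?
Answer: 192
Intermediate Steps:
24*(-1 + 3²) = 24*(-1 + 9) = 24*8 = 192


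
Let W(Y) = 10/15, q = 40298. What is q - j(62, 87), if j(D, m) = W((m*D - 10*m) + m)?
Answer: 120892/3 ≈ 40297.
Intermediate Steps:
W(Y) = 2/3 (W(Y) = 10*(1/15) = 2/3)
j(D, m) = 2/3
q - j(62, 87) = 40298 - 1*2/3 = 40298 - 2/3 = 120892/3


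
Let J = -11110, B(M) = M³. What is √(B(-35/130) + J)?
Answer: I*√5077012278/676 ≈ 105.4*I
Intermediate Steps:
√(B(-35/130) + J) = √((-35/130)³ - 11110) = √((-35*1/130)³ - 11110) = √((-7/26)³ - 11110) = √(-343/17576 - 11110) = √(-195269703/17576) = I*√5077012278/676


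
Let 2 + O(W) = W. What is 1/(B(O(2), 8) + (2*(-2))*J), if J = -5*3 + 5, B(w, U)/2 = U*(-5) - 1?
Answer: -1/42 ≈ -0.023810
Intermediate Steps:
O(W) = -2 + W
B(w, U) = -2 - 10*U (B(w, U) = 2*(U*(-5) - 1) = 2*(-5*U - 1) = 2*(-1 - 5*U) = -2 - 10*U)
J = -10 (J = -15 + 5 = -10)
1/(B(O(2), 8) + (2*(-2))*J) = 1/((-2 - 10*8) + (2*(-2))*(-10)) = 1/((-2 - 80) - 4*(-10)) = 1/(-82 + 40) = 1/(-42) = -1/42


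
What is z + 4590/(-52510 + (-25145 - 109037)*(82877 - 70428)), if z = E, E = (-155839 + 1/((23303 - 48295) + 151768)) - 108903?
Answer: -4672195683573932849/17648109040744 ≈ -2.6474e+5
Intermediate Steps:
E = -33562931791/126776 (E = (-155839 + 1/(-24992 + 151768)) - 108903 = (-155839 + 1/126776) - 108903 = -19756645063/126776 - 108903 = -33562931791/126776 ≈ -2.6474e+5)
z = -33562931791/126776 ≈ -2.6474e+5
z + 4590/(-52510 + (-25145 - 109037)*(82877 - 70428)) = -33562931791/126776 + 4590/(-52510 + (-25145 - 109037)*(82877 - 70428)) = -33562931791/126776 + 4590/(-52510 - 134182*12449) = -33562931791/126776 + 4590/(-52510 - 1670431718) = -33562931791/126776 + 4590/(-1670484228) = -33562931791/126776 + 4590*(-1/1670484228) = -33562931791/126776 - 765/278414038 = -4672195683573932849/17648109040744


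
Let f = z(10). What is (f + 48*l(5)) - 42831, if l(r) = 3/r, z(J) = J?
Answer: -213961/5 ≈ -42792.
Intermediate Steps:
f = 10
(f + 48*l(5)) - 42831 = (10 + 48*(3/5)) - 42831 = (10 + 144/5) - 42831 = 194/5 - 42831 = -213961/5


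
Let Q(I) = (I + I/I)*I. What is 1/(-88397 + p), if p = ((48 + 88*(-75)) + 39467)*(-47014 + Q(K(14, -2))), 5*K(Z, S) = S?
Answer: -5/7737810533 ≈ -6.4618e-10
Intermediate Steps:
K(Z, S) = S/5
Q(I) = I*(1 + I) (Q(I) = (I + 1)*I = (1 + I)*I = I*(1 + I))
p = -7737368548/5 (p = ((48 + 88*(-75)) + 39467)*(-47014 + ((⅕)*(-2))*(1 + (⅕)*(-2))) = ((48 - 6600) + 39467)*(-47014 - 2*(1 - ⅖)/5) = (-6552 + 39467)*(-47014 - ⅖*⅗) = 32915*(-47014 - 6/25) = 32915*(-1175356/25) = -7737368548/5 ≈ -1.5475e+9)
1/(-88397 + p) = 1/(-88397 - 7737368548/5) = 1/(-7737810533/5) = -5/7737810533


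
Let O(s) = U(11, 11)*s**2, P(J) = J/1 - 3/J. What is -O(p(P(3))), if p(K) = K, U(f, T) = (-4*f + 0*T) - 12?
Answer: 224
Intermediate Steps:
U(f, T) = -12 - 4*f (U(f, T) = (-4*f + 0) - 12 = -4*f - 12 = -12 - 4*f)
P(J) = J - 3/J (P(J) = J*1 - 3/J = J - 3/J)
O(s) = -56*s**2 (O(s) = (-12 - 4*11)*s**2 = (-12 - 44)*s**2 = -56*s**2)
-O(p(P(3))) = -(-56)*(3 - 3/3)**2 = -(-56)*(3 - 3*1/3)**2 = -(-56)*(3 - 1)**2 = -(-56)*2**2 = -(-56)*4 = -1*(-224) = 224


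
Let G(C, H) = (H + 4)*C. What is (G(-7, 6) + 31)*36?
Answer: -1404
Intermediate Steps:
G(C, H) = C*(4 + H) (G(C, H) = (4 + H)*C = C*(4 + H))
(G(-7, 6) + 31)*36 = (-7*(4 + 6) + 31)*36 = (-7*10 + 31)*36 = (-70 + 31)*36 = -39*36 = -1404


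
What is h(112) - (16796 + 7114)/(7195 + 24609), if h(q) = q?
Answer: 1769069/15902 ≈ 111.25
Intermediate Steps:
h(112) - (16796 + 7114)/(7195 + 24609) = 112 - (16796 + 7114)/(7195 + 24609) = 112 - 23910/31804 = 112 - 1*11955/15902 = 112 - 11955/15902 = 1769069/15902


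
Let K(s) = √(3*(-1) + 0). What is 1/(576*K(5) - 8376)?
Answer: -349/2964696 - I*√3/123529 ≈ -0.00011772 - 1.4021e-5*I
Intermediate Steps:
K(s) = I*√3 (K(s) = √(-3 + 0) = √(-3) = I*√3)
1/(576*K(5) - 8376) = 1/(576*(I*√3) - 8376) = 1/(576*I*√3 - 8376) = 1/(-8376 + 576*I*√3)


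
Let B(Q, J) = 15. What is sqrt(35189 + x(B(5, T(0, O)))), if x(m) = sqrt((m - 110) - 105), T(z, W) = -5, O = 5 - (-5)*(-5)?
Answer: sqrt(35189 + 10*I*sqrt(2)) ≈ 187.59 + 0.0377*I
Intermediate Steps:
O = -20 (O = 5 - 1*25 = 5 - 25 = -20)
x(m) = sqrt(-215 + m) (x(m) = sqrt((-110 + m) - 105) = sqrt(-215 + m))
sqrt(35189 + x(B(5, T(0, O)))) = sqrt(35189 + sqrt(-215 + 15)) = sqrt(35189 + sqrt(-200)) = sqrt(35189 + 10*I*sqrt(2))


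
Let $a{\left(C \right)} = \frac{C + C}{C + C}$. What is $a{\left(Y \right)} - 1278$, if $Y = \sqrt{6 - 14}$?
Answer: $-1277$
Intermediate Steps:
$Y = 2 i \sqrt{2}$ ($Y = \sqrt{-8} = 2 i \sqrt{2} \approx 2.8284 i$)
$a{\left(C \right)} = 1$ ($a{\left(C \right)} = \frac{2 C}{2 C} = 2 C \frac{1}{2 C} = 1$)
$a{\left(Y \right)} - 1278 = 1 - 1278 = -1277$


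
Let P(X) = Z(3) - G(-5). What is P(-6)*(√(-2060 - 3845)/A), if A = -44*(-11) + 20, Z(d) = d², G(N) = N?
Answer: I*√5905/36 ≈ 2.1346*I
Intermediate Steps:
P(X) = 14 (P(X) = 3² - 1*(-5) = 9 + 5 = 14)
A = 504 (A = 484 + 20 = 504)
P(-6)*(√(-2060 - 3845)/A) = 14*(√(-2060 - 3845)/504) = 14*(√(-5905)*(1/504)) = 14*((I*√5905)*(1/504)) = 14*(I*√5905/504) = I*√5905/36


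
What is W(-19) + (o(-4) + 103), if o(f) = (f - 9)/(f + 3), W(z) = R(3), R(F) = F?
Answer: 119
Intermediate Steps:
W(z) = 3
o(f) = (-9 + f)/(3 + f)
W(-19) + (o(-4) + 103) = 3 + ((-9 - 4)/(3 - 4) + 103) = 3 + (-13/(-1) + 103) = 3 + (-1*(-13) + 103) = 3 + (13 + 103) = 3 + 116 = 119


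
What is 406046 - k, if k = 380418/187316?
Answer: 38029266059/93658 ≈ 4.0604e+5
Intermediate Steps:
k = 190209/93658 (k = 380418*(1/187316) = 190209/93658 ≈ 2.0309)
406046 - k = 406046 - 1*190209/93658 = 406046 - 190209/93658 = 38029266059/93658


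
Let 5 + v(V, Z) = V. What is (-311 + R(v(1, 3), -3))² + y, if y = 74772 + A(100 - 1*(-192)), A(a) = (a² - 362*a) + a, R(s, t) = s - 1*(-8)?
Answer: 148873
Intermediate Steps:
v(V, Z) = -5 + V
R(s, t) = 8 + s (R(s, t) = s + 8 = 8 + s)
A(a) = a² - 361*a
y = 54624 (y = 74772 + (100 - 1*(-192))*(-361 + (100 - 1*(-192))) = 74772 + (100 + 192)*(-361 + (100 + 192)) = 74772 + 292*(-361 + 292) = 74772 + 292*(-69) = 74772 - 20148 = 54624)
(-311 + R(v(1, 3), -3))² + y = (-311 + (8 + (-5 + 1)))² + 54624 = (-311 + (8 - 4))² + 54624 = (-311 + 4)² + 54624 = (-307)² + 54624 = 94249 + 54624 = 148873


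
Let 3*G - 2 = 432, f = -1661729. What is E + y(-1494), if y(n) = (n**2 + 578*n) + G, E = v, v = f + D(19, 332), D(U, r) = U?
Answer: -879184/3 ≈ -2.9306e+5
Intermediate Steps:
G = 434/3 (G = 2/3 + (1/3)*432 = 2/3 + 144 = 434/3 ≈ 144.67)
v = -1661710 (v = -1661729 + 19 = -1661710)
E = -1661710
y(n) = 434/3 + n**2 + 578*n (y(n) = (n**2 + 578*n) + 434/3 = 434/3 + n**2 + 578*n)
E + y(-1494) = -1661710 + (434/3 + (-1494)**2 + 578*(-1494)) = -1661710 + (434/3 + 2232036 - 863532) = -1661710 + 4105946/3 = -879184/3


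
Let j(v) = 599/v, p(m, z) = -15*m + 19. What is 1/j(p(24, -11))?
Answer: -341/599 ≈ -0.56928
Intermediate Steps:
p(m, z) = 19 - 15*m
1/j(p(24, -11)) = 1/(599/(19 - 15*24)) = 1/(599/(19 - 360)) = 1/(599/(-341)) = 1/(599*(-1/341)) = 1/(-599/341) = -341/599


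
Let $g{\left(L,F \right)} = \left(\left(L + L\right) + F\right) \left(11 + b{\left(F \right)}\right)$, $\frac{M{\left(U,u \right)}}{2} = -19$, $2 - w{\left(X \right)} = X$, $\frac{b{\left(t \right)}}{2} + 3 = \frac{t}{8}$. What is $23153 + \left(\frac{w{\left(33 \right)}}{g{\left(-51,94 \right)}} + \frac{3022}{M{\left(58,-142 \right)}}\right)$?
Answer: $\frac{5260783}{228} \approx 23074.0$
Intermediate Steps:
$b{\left(t \right)} = -6 + \frac{t}{4}$ ($b{\left(t \right)} = -6 + 2 \frac{t}{8} = -6 + \frac{t}{4}$)
$w{\left(X \right)} = 2 - X$
$M{\left(U,u \right)} = -38$ ($M{\left(U,u \right)} = 2 \left(-19\right) = -38$)
$g{\left(L,F \right)} = \left(5 + \frac{F}{4}\right) \left(F + 2 L\right)$ ($g{\left(L,F \right)} = \left(\left(L + L\right) + F\right) \left(11 + \left(-6 + \frac{F}{4}\right)\right) = \left(2 L + F\right) \left(5 + \frac{F}{4}\right) = \left(F + 2 L\right) \left(5 + \frac{F}{4}\right) = \left(5 + \frac{F}{4}\right) \left(F + 2 L\right)$)
$23153 + \left(\frac{w{\left(33 \right)}}{g{\left(-51,94 \right)}} + \frac{3022}{M{\left(58,-142 \right)}}\right) = 23153 + \left(\frac{2 - 33}{5 \cdot 94 + 10 \left(-51\right) + \frac{94^{2}}{4} + \frac{1}{2} \cdot 94 \left(-51\right)} + \frac{3022}{-38}\right) = 23153 + \left(\frac{2 - 33}{470 - 510 + \frac{1}{4} \cdot 8836 - 2397} + 3022 \left(- \frac{1}{38}\right)\right) = 23153 - \left(\frac{1511}{19} + \frac{31}{470 - 510 + 2209 - 2397}\right) = 23153 - \left(\frac{1511}{19} + \frac{31}{-228}\right) = 23153 - \frac{18101}{228} = \frac{5260783}{228}$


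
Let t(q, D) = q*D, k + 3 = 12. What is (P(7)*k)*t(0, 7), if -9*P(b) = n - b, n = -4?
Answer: 0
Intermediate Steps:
k = 9 (k = -3 + 12 = 9)
t(q, D) = D*q
P(b) = 4/9 + b/9 (P(b) = -(-4 - b)/9 = 4/9 + b/9)
(P(7)*k)*t(0, 7) = ((4/9 + (⅑)*7)*9)*(7*0) = ((4/9 + 7/9)*9)*0 = ((11/9)*9)*0 = 11*0 = 0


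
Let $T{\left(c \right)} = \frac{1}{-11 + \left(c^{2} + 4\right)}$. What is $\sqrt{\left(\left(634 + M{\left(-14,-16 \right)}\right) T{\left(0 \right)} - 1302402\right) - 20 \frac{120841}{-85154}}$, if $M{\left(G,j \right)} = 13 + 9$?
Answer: $\frac{46 i \sqrt{54676080118030}}{298039} \approx 1141.3 i$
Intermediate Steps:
$M{\left(G,j \right)} = 22$
$T{\left(c \right)} = \frac{1}{-7 + c^{2}}$ ($T{\left(c \right)} = \frac{1}{-11 + \left(4 + c^{2}\right)} = \frac{1}{-7 + c^{2}}$)
$\sqrt{\left(\left(634 + M{\left(-14,-16 \right)}\right) T{\left(0 \right)} - 1302402\right) - 20 \frac{120841}{-85154}} = \sqrt{\left(\frac{634 + 22}{-7 + 0^{2}} - 1302402\right) - 20 \frac{120841}{-85154}} = \sqrt{\left(\frac{656}{-7 + 0} - 1302402\right) - 20 \cdot 120841 \left(- \frac{1}{85154}\right)} = \sqrt{\left(\frac{656}{-7} - 1302402\right) - - \frac{1208410}{42577}} = \sqrt{\left(656 \left(- \frac{1}{7}\right) - 1302402\right) + \frac{1208410}{42577}} = \sqrt{\left(- \frac{656}{7} - 1302402\right) + \frac{1208410}{42577}} = \sqrt{- \frac{9117470}{7} + \frac{1208410}{42577}} = \sqrt{- \frac{388186061320}{298039}} = \frac{46 i \sqrt{54676080118030}}{298039}$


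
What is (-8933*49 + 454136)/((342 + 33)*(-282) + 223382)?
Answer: 16419/117632 ≈ 0.13958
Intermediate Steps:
(-8933*49 + 454136)/((342 + 33)*(-282) + 223382) = (-437717 + 454136)/(375*(-282) + 223382) = 16419/(-105750 + 223382) = 16419/117632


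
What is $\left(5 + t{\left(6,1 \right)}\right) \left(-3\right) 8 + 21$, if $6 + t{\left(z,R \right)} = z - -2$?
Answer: $-147$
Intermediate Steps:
$t{\left(z,R \right)} = -4 + z$ ($t{\left(z,R \right)} = -6 + \left(z - -2\right) = -6 + \left(z + 2\right) = -6 + \left(2 + z\right) = -4 + z$)
$\left(5 + t{\left(6,1 \right)}\right) \left(-3\right) 8 + 21 = \left(5 + \left(-4 + 6\right)\right) \left(-3\right) 8 + 21 = \left(5 + 2\right) \left(-3\right) 8 + 21 = 7 \left(-3\right) 8 + 21 = \left(-21\right) 8 + 21 = -168 + 21 = -147$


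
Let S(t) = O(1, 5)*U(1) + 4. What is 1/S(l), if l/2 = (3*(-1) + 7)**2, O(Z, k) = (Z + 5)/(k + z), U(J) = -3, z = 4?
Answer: 1/2 ≈ 0.50000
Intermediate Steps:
O(Z, k) = (5 + Z)/(4 + k) (O(Z, k) = (Z + 5)/(k + 4) = (5 + Z)/(4 + k))
l = 32 (l = 2*(3*(-1) + 7)**2 = 2*(-3 + 7)**2 = 2*4**2 = 2*16 = 32)
S(t) = 2 (S(t) = ((5 + 1)/(4 + 5))*(-3) + 4 = (6/9)*(-3) + 4 = ((1/9)*6)*(-3) + 4 = (2/3)*(-3) + 4 = -2 + 4 = 2)
1/S(l) = 1/2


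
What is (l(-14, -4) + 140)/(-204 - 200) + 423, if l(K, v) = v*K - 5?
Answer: 170701/404 ≈ 422.53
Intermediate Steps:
l(K, v) = -5 + K*v (l(K, v) = K*v - 5 = -5 + K*v)
(l(-14, -4) + 140)/(-204 - 200) + 423 = ((-5 - 14*(-4)) + 140)/(-204 - 200) + 423 = ((-5 + 56) + 140)/(-404) + 423 = (51 + 140)*(-1/404) + 423 = 191*(-1/404) + 423 = -191/404 + 423 = 170701/404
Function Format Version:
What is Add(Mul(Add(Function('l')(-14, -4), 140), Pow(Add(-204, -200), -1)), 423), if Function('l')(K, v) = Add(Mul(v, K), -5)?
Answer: Rational(170701, 404) ≈ 422.53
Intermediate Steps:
Function('l')(K, v) = Add(-5, Mul(K, v)) (Function('l')(K, v) = Add(Mul(K, v), -5) = Add(-5, Mul(K, v)))
Add(Mul(Add(Function('l')(-14, -4), 140), Pow(Add(-204, -200), -1)), 423) = Add(Mul(Add(Add(-5, Mul(-14, -4)), 140), Pow(Add(-204, -200), -1)), 423) = Add(Mul(Add(Add(-5, 56), 140), Pow(-404, -1)), 423) = Add(Mul(Add(51, 140), Rational(-1, 404)), 423) = Add(Mul(191, Rational(-1, 404)), 423) = Add(Rational(-191, 404), 423) = Rational(170701, 404)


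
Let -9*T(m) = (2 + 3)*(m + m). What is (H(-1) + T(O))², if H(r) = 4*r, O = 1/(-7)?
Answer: 58564/3969 ≈ 14.755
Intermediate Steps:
O = -⅐ ≈ -0.14286
T(m) = -10*m/9 (T(m) = -(2 + 3)*(m + m)/9 = -5*2*m/9 = -10*m/9)
(H(-1) + T(O))² = (4*(-1) - 10/9*(-⅐))² = (-4 + 10/63)² = (-242/63)² = 58564/3969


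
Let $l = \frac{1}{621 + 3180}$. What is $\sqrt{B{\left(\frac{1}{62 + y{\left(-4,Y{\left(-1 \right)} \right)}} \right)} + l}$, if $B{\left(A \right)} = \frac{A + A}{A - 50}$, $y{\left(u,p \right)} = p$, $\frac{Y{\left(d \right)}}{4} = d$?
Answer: $\frac{i \sqrt{51822822597}}{11019099} \approx 0.020659 i$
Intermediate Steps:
$Y{\left(d \right)} = 4 d$
$l = \frac{1}{3801} \approx 0.00026309$
$B{\left(A \right)} = \frac{2 A}{-50 + A}$
$\sqrt{B{\left(\frac{1}{62 + y{\left(-4,Y{\left(-1 \right)} \right)}} \right)} + l} = \sqrt{\frac{2}{\left(62 + 4 \left(-1\right)\right) \left(-50 + \frac{1}{62 + 4 \left(-1\right)}\right)} + \frac{1}{3801}} = \sqrt{\frac{2}{\left(62 - 4\right) \left(-50 + \frac{1}{62 - 4}\right)} + \frac{1}{3801}} = \sqrt{\frac{2}{58 \left(-50 + \frac{1}{58}\right)} + \frac{1}{3801}} = \sqrt{2 \cdot \frac{1}{58} \frac{1}{-50 + \frac{1}{58}} + \frac{1}{3801}} = \sqrt{2 \cdot \frac{1}{58} \frac{1}{- \frac{2899}{58}} + \frac{1}{3801}} = \sqrt{2 \cdot \frac{1}{58} \left(- \frac{58}{2899}\right) + \frac{1}{3801}} = \sqrt{- \frac{2}{2899} + \frac{1}{3801}} = \sqrt{- \frac{4703}{11019099}} = \frac{i \sqrt{51822822597}}{11019099}$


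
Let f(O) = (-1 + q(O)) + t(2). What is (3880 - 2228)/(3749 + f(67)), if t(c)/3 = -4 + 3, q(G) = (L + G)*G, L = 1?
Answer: 1652/8301 ≈ 0.19901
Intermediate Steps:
q(G) = G*(1 + G) (q(G) = (1 + G)*G = G*(1 + G))
t(c) = -3 (t(c) = 3*(-4 + 3) = 3*(-1) = -3)
f(O) = -4 + O*(1 + O) (f(O) = (-1 + O*(1 + O)) - 3 = -4 + O*(1 + O))
(3880 - 2228)/(3749 + f(67)) = (3880 - 2228)/(3749 + (-4 + 67*(1 + 67))) = 1652/(3749 + (-4 + 67*68)) = 1652/(3749 + (-4 + 4556)) = 1652/(3749 + 4552) = 1652/8301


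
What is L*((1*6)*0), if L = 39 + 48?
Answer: 0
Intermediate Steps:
L = 87
L*((1*6)*0) = 87*((1*6)*0) = 87*(6*0) = 87*0 = 0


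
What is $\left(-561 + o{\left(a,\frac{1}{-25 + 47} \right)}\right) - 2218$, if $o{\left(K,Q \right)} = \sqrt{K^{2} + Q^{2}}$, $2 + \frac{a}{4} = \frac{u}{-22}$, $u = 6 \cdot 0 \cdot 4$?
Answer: $-2779 + \frac{\sqrt{30977}}{22} \approx -2771.0$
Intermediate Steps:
$u = 0$ ($u = 0 \cdot 4 = 0$)
$a = -8$ ($a = -8 + 4 \frac{0}{-22} = -8 + 4 \cdot 0 \left(- \frac{1}{22}\right) = -8 + 4 \cdot 0 = -8 + 0 = -8$)
$\left(-561 + o{\left(a,\frac{1}{-25 + 47} \right)}\right) - 2218 = \left(-561 + \sqrt{\left(-8\right)^{2} + \left(\frac{1}{-25 + 47}\right)^{2}}\right) - 2218 = \left(-561 + \sqrt{64 + \left(\frac{1}{22}\right)^{2}}\right) - 2218 = \left(-561 + \sqrt{64 + \frac{1}{484}}\right) - 2218 = \left(-561 + \sqrt{\frac{30977}{484}}\right) - 2218 = \left(-561 + \frac{\sqrt{30977}}{22}\right) - 2218 = -2779 + \frac{\sqrt{30977}}{22}$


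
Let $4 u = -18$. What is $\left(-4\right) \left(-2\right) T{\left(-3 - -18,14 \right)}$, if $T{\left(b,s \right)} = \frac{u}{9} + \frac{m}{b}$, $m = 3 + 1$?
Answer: $- \frac{28}{15} \approx -1.8667$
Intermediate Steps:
$m = 4$
$u = - \frac{9}{2}$ ($u = \frac{1}{4} \left(-18\right) = - \frac{9}{2} \approx -4.5$)
$T{\left(b,s \right)} = - \frac{1}{2} + \frac{4}{b}$ ($T{\left(b,s \right)} = - \frac{9}{2 \cdot 9} + \frac{4}{b} = \left(- \frac{9}{2}\right) \frac{1}{9} + \frac{4}{b} = - \frac{1}{2} + \frac{4}{b}$)
$\left(-4\right) \left(-2\right) T{\left(-3 - -18,14 \right)} = \left(-4\right) \left(-2\right) \frac{8 - \left(-3 - -18\right)}{2 \left(-3 - -18\right)} = 8 \frac{8 - \left(-3 + 18\right)}{2 \left(-3 + 18\right)} = 8 \frac{8 - 15}{2 \cdot 15} = 8 \cdot \frac{1}{2} \cdot \frac{1}{15} \left(8 - 15\right) = 8 \cdot \frac{1}{2} \cdot \frac{1}{15} \left(-7\right) = 8 \left(- \frac{7}{30}\right) = - \frac{28}{15}$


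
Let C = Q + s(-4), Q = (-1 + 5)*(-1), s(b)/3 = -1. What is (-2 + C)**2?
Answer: 81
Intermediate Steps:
s(b) = -3 (s(b) = 3*(-1) = -3)
Q = -4 (Q = 4*(-1) = -4)
C = -7 (C = -4 - 3 = -7)
(-2 + C)**2 = (-2 - 7)**2 = (-9)**2 = 81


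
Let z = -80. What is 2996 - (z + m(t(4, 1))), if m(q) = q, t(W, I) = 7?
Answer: 3069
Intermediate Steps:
2996 - (z + m(t(4, 1))) = 2996 - (-80 + 7) = 2996 - 1*(-73) = 2996 + 73 = 3069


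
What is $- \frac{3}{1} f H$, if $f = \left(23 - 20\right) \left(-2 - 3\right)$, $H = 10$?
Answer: $450$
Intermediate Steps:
$f = -15$ ($f = 3 \left(-5\right) = -15$)
$- \frac{3}{1} f H = - \frac{3}{1} \left(-15\right) 10 = \left(-3\right) 1 \left(-15\right) 10 = \left(-3\right) \left(-15\right) 10 = 45 \cdot 10 = 450$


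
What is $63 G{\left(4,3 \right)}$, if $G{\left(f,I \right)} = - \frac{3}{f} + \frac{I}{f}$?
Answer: $0$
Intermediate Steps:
$63 G{\left(4,3 \right)} = 63 \frac{-3 + 3}{4} = 63 \cdot \frac{1}{4} \cdot 0 = 63 \cdot 0 = 0$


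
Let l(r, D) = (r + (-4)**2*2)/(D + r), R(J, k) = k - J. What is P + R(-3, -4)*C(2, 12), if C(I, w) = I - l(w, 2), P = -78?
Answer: -538/7 ≈ -76.857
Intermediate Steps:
l(r, D) = (32 + r)/(D + r) (l(r, D) = (r + 16*2)/(D + r) = (r + 32)/(D + r) = (32 + r)/(D + r))
C(I, w) = I - (32 + w)/(2 + w)
P + R(-3, -4)*C(2, 12) = -78 + (-4 - 1*(-3))*((-32 - 1*12 + 2*(2 + 12))/(2 + 12)) = -78 + (-4 + 3)*((-32 - 12 + 2*14)/14) = -78 - (-32 - 12 + 28)/14 = -78 - (-16)/14 = -78 - 1*(-8/7) = -78 + 8/7 = -538/7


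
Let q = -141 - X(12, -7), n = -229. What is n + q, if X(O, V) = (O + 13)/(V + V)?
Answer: -5155/14 ≈ -368.21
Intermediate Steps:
X(O, V) = (13 + O)/(2*V) (X(O, V) = (13 + O)/((2*V)) = (13 + O)*(1/(2*V)) = (13 + O)/(2*V))
q = -1949/14 (q = -141 - (13 + 12)/(2*(-7)) = -141 - (-1)*25/(2*7) = -141 - 1*(-25/14) = -141 + 25/14 = -1949/14 ≈ -139.21)
n + q = -229 - 1949/14 = -5155/14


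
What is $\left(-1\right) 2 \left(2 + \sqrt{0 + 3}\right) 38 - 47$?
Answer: $-199 - 76 \sqrt{3} \approx -330.64$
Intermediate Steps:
$\left(-1\right) 2 \left(2 + \sqrt{0 + 3}\right) 38 - 47 = - 2 \left(2 + \sqrt{3}\right) 38 - 47 = \left(-4 - 2 \sqrt{3}\right) 38 - 47 = \left(-152 - 76 \sqrt{3}\right) - 47 = -199 - 76 \sqrt{3}$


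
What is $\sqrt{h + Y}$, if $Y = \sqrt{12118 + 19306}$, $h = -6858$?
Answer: $\sqrt{-6858 + 8 \sqrt{491}} \approx 81.736 i$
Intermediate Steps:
$Y = 8 \sqrt{491}$ ($Y = \sqrt{31424} = 8 \sqrt{491} \approx 177.27$)
$\sqrt{h + Y} = \sqrt{-6858 + 8 \sqrt{491}}$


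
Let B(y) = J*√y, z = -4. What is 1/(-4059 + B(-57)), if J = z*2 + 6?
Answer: I/(-4059*I + 2*√57) ≈ -0.00024636 + 9.1648e-7*I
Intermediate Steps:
J = -2 (J = -4*2 + 6 = -8 + 6 = -2)
B(y) = -2*√y
1/(-4059 + B(-57)) = 1/(-4059 - 2*I*√57)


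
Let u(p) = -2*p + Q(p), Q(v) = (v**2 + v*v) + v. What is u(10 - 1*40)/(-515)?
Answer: -366/103 ≈ -3.5534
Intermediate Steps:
Q(v) = v + 2*v**2 (Q(v) = (v**2 + v**2) + v = 2*v**2 + v = v + 2*v**2)
u(p) = -2*p + p*(1 + 2*p)
u(10 - 1*40)/(-515) = ((10 - 1*40)*(-1 + 2*(10 - 1*40)))/(-515) = ((10 - 40)*(-1 + 2*(10 - 40)))*(-1/515) = -30*(-1 + 2*(-30))*(-1/515) = -30*(-1 - 60)*(-1/515) = -30*(-61)*(-1/515) = 1830*(-1/515) = -366/103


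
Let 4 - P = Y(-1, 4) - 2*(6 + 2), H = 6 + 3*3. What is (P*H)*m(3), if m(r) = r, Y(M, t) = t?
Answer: 720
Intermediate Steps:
H = 15 (H = 6 + 9 = 15)
P = 16 (P = 4 - (4 - 2*(6 + 2)) = 4 - (4 - 2*8) = 4 - (4 - 1*16) = 4 - (4 - 16) = 4 - 1*(-12) = 4 + 12 = 16)
(P*H)*m(3) = (16*15)*3 = 240*3 = 720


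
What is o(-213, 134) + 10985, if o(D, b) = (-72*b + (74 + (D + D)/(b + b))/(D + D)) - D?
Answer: 88470497/57084 ≈ 1549.8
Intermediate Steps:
o(D, b) = -D - 72*b + (74 + D/b)/(2*D) (o(D, b) = (-72*b + (74 + (2*D)/((2*b)))/((2*D))) - D = (-72*b + (74 + (2*D)*(1/(2*b)))*(1/(2*D))) - D = (-72*b + (74 + D/b)*(1/(2*D))) - D = (-72*b + (74 + D/b)/(2*D)) - D = -D - 72*b + (74 + D/b)/(2*D))
o(-213, 134) + 10985 = ((1/2)/134 - 1*(-213) - 72*134 + 37/(-213)) + 10985 = ((1/2)*(1/134) + 213 - 9648 + 37*(-1/213)) + 10985 = (1/268 + 213 - 9648 - 37/213) + 10985 = -538597243/57084 + 10985 = 88470497/57084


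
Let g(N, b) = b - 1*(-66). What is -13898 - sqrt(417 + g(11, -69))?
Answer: -13898 - 3*sqrt(46) ≈ -13918.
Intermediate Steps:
g(N, b) = 66 + b (g(N, b) = b + 66 = 66 + b)
-13898 - sqrt(417 + g(11, -69)) = -13898 - sqrt(417 + (66 - 69)) = -13898 - sqrt(417 - 3) = -13898 - sqrt(414) = -13898 - 3*sqrt(46)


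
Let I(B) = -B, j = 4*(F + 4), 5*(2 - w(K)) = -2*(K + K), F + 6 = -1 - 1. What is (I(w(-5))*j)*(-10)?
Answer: 320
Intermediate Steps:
F = -8 (F = -6 + (-1 - 1) = -6 - 2 = -8)
w(K) = 2 + 4*K/5 (w(K) = 2 - (-2)*(K + K)/5 = 2 - (-2)*2*K/5 = 2 - (-4)*K/5 = 2 + 4*K/5)
j = -16 (j = 4*(-8 + 4) = 4*(-4) = -16)
(I(w(-5))*j)*(-10) = (-(2 + (⅘)*(-5))*(-16))*(-10) = (-(2 - 4)*(-16))*(-10) = (-1*(-2)*(-16))*(-10) = (2*(-16))*(-10) = -32*(-10) = 320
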